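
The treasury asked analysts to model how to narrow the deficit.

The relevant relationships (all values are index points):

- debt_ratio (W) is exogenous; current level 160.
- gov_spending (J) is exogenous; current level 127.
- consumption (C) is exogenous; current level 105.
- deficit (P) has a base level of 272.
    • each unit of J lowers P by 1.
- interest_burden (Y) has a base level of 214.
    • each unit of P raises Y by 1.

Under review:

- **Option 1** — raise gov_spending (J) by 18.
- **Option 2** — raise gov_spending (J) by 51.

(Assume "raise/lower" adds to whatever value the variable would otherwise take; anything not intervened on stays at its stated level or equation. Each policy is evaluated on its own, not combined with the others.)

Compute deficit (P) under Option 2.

94

Option 2 (J + 51):
  J = 127 + 51 = 178
  P = 272 − 178 = 94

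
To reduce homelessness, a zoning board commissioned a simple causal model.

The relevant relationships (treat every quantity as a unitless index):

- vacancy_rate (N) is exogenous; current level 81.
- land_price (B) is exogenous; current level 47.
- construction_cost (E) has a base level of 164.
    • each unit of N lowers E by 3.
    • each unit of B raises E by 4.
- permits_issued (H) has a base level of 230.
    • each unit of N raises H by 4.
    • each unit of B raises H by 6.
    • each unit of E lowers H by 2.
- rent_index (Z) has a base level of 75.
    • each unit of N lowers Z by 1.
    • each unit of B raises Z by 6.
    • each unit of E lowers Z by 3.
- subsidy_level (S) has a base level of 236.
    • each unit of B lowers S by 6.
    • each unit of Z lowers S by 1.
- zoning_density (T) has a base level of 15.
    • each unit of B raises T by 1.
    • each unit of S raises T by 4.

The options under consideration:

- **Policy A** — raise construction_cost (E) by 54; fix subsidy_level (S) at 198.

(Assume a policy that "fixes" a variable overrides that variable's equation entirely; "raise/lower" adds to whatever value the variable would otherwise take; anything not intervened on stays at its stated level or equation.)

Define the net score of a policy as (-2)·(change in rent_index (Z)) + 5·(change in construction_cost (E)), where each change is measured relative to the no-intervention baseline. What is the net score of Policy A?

594

Baseline:
  N = 81
  B = 47
  E = 164 − 3·81 + 4·47 = 109
  Z = 75 − 81 + 6·47 − 3·109 = -51
Policy A (E + 54, S := 198):
  N = 81
  B = 47
  E = 164 − 3·81 + 4·47 (+54 from intervention) = 163
  Z = 75 − 81 + 6·47 − 3·163 = -213
ΔZ = -213 − (-51) = -162; ΔE = 163 − 109 = 54
Score = (-2)·(-162) + 5·54 = 594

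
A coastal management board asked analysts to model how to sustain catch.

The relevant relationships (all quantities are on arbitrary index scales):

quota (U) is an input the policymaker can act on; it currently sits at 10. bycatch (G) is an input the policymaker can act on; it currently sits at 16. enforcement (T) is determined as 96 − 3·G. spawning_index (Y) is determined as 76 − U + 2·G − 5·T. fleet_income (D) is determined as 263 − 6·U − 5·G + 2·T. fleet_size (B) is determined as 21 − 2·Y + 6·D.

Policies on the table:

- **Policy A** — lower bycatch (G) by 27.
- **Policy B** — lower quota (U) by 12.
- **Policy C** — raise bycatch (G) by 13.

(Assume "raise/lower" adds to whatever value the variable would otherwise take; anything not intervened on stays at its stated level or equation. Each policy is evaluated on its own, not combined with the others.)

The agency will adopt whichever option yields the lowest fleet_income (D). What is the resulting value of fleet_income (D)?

76

Policy A (G − 27):
  U = 10
  G = 16 − 27 = -11
  T = 96 − 3·(-11) = 129
  D = 263 − 6·10 − 5·(-11) + 2·129 = 516
Policy B (U − 12):
  U = 10 − 12 = -2
  G = 16
  T = 96 − 3·16 = 48
  D = 263 − 6·(-2) − 5·16 + 2·48 = 291
Policy C (G + 13):
  U = 10
  G = 16 + 13 = 29
  T = 96 − 3·29 = 9
  D = 263 − 6·10 − 5·29 + 2·9 = 76
Comparing — Policy A: D=516, Policy B: D=291, Policy C: D=76. Lowest is 76 (Policy C).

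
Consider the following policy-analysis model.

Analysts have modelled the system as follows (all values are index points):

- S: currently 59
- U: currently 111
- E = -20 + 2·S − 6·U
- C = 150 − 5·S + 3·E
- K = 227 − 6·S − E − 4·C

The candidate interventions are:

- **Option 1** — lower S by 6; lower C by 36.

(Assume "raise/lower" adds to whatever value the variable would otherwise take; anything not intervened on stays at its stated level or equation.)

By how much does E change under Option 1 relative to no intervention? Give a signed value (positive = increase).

Baseline:
  S = 59
  U = 111
  E = -20 + 2·59 − 6·111 = -568
Option 1 (S − 6, C − 36):
  S = 59 − 6 = 53
  U = 111
  E = -20 + 2·53 − 6·111 = -580
Change in E: -580 − (-568) = -12

-12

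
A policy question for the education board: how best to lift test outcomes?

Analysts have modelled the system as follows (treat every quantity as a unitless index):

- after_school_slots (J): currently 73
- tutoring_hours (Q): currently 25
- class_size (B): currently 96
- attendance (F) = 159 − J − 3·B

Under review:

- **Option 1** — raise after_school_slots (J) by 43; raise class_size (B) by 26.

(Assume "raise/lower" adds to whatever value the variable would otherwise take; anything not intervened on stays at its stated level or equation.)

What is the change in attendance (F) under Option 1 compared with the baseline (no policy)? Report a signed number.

Baseline:
  J = 73
  B = 96
  F = 159 − 73 − 3·96 = -202
Option 1 (J + 43, B + 26):
  J = 73 + 43 = 116
  B = 96 + 26 = 122
  F = 159 − 116 − 3·122 = -323
Change in F: -323 − (-202) = -121

-121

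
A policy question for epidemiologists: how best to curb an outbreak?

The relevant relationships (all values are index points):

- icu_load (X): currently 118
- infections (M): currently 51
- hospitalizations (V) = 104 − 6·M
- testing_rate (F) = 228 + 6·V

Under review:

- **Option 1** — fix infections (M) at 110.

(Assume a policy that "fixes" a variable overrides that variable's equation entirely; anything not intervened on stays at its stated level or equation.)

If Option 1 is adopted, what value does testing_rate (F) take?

-3108

Option 1 (M := 110):
  M = 110
  V = 104 − 6·110 = -556
  F = 228 + 6·(-556) = -3108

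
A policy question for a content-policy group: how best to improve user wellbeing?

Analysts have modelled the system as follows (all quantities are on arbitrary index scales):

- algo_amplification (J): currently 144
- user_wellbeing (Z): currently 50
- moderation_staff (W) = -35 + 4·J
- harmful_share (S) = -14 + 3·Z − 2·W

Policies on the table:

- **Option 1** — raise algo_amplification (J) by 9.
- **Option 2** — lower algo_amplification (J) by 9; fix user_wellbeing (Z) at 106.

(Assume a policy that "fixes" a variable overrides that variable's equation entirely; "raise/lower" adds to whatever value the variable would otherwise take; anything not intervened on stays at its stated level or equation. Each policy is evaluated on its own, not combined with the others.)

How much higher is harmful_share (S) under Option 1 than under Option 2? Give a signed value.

-312

Option 1 (J + 9):
  J = 144 + 9 = 153
  Z = 50
  W = -35 + 4·153 = 577
  S = -14 + 3·50 − 2·577 = -1018
Option 2 (J − 9, Z := 106):
  J = 144 − 9 = 135
  Z = 106
  W = -35 + 4·135 = 505
  S = -14 + 3·106 − 2·505 = -706
S: -1018 − (-706) = -312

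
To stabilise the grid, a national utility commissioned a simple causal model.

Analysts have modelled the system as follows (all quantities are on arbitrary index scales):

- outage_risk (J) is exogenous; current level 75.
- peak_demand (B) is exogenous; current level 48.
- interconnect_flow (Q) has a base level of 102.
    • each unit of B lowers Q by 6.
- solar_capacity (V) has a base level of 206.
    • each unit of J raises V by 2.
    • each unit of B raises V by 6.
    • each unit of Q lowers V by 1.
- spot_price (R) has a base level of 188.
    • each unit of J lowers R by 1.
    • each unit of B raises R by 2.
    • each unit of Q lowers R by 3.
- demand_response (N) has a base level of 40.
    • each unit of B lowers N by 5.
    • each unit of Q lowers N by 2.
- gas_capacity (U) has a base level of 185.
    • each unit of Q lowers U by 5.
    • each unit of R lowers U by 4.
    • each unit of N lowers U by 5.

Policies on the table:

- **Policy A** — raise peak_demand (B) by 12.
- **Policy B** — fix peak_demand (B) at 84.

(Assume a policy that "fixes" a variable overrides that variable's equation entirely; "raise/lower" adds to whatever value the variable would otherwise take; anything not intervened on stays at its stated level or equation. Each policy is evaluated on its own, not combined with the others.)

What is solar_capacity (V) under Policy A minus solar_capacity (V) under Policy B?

Policy A (B + 12):
  J = 75
  B = 48 + 12 = 60
  Q = 102 − 6·60 = -258
  V = 206 + 2·75 + 6·60 − (-258) = 974
Policy B (B := 84):
  J = 75
  B = 84
  Q = 102 − 6·84 = -402
  V = 206 + 2·75 + 6·84 − (-402) = 1262
V: 974 − 1262 = -288

-288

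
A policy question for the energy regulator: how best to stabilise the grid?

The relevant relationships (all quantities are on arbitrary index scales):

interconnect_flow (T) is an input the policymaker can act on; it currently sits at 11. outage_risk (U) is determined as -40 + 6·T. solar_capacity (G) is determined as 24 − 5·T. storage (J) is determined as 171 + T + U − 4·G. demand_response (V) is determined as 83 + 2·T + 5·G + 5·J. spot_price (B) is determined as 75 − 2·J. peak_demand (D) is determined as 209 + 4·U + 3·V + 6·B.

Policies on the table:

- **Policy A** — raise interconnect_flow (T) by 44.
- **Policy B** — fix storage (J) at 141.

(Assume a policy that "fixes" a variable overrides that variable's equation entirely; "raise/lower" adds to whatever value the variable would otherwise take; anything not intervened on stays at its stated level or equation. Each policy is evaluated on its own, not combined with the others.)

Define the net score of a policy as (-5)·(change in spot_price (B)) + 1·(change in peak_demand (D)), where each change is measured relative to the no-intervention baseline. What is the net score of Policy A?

Baseline:
  T = 11
  U = -40 + 6·11 = 26
  G = 24 − 5·11 = -31
  J = 171 + 11 + 26 − 4·(-31) = 332
  V = 83 + 2·11 + 5·(-31) + 5·332 = 1610
  B = 75 − 2·332 = -589
  D = 209 + 4·26 + 3·1610 + 6·(-589) = 1609
Policy A (T + 44):
  T = 11 + 44 = 55
  U = -40 + 6·55 = 290
  G = 24 − 5·55 = -251
  J = 171 + 55 + 290 − 4·(-251) = 1520
  V = 83 + 2·55 + 5·(-251) + 5·1520 = 6538
  B = 75 − 2·1520 = -2965
  D = 209 + 4·290 + 3·6538 + 6·(-2965) = 3193
ΔB = -2965 − (-589) = -2376; ΔD = 3193 − 1609 = 1584
Score = (-5)·(-2376) + 1·1584 = 13464

13464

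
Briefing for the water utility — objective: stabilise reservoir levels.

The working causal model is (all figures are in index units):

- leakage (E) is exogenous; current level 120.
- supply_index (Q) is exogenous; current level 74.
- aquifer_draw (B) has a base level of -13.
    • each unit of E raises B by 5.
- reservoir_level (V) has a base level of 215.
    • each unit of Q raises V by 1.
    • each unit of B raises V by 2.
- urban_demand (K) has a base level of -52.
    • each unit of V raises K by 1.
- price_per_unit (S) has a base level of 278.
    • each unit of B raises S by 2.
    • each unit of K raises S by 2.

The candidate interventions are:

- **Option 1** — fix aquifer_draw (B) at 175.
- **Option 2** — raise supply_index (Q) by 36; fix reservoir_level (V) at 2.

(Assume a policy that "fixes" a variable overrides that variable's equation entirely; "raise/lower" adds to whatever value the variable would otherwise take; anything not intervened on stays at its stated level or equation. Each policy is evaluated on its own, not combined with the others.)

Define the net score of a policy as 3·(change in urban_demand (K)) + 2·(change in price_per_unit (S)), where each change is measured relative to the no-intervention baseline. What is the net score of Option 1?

Baseline:
  E = 120
  Q = 74
  B = -13 + 5·120 = 587
  V = 215 + 74 + 2·587 = 1463
  K = -52 + 1463 = 1411
  S = 278 + 2·587 + 2·1411 = 4274
Option 1 (B := 175):
  E = 120
  Q = 74
  B = 175
  V = 215 + 74 + 2·175 = 639
  K = -52 + 639 = 587
  S = 278 + 2·175 + 2·587 = 1802
ΔK = 587 − 1411 = -824; ΔS = 1802 − 4274 = -2472
Score = 3·(-824) + 2·(-2472) = -7416

-7416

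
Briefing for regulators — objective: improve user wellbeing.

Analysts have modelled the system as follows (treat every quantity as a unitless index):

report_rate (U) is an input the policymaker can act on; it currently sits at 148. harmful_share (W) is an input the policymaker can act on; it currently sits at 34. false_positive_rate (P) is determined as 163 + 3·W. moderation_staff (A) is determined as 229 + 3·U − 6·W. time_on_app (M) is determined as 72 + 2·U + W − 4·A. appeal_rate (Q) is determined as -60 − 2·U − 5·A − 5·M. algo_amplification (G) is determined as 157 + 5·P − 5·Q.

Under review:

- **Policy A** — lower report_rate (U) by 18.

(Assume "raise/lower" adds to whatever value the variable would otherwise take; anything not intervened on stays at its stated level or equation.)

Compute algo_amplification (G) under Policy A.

-18893

Policy A (U − 18):
  U = 148 − 18 = 130
  W = 34
  P = 163 + 3·34 = 265
  A = 229 + 3·130 − 6·34 = 415
  M = 72 + 2·130 + 34 − 4·415 = -1294
  Q = -60 − 2·130 − 5·415 − 5·(-1294) = 4075
  G = 157 + 5·265 − 5·4075 = -18893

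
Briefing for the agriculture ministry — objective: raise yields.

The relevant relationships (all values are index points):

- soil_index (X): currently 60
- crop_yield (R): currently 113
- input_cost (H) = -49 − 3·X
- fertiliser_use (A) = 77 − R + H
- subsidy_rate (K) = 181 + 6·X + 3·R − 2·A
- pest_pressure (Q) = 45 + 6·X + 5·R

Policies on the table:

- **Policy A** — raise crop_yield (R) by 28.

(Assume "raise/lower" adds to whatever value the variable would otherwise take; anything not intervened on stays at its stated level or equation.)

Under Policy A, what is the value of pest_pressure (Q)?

Policy A (R + 28):
  X = 60
  R = 113 + 28 = 141
  Q = 45 + 6·60 + 5·141 = 1110

1110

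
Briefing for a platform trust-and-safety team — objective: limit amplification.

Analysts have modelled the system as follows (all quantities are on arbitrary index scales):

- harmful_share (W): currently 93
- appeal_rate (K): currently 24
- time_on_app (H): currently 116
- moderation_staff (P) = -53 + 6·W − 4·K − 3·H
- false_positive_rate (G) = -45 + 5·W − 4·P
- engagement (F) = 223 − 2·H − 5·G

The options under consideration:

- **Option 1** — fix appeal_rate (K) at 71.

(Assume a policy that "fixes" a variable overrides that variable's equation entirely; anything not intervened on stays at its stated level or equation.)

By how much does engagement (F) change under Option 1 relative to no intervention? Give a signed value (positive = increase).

Baseline:
  W = 93
  K = 24
  H = 116
  P = -53 + 6·93 − 4·24 − 3·116 = 61
  G = -45 + 5·93 − 4·61 = 176
  F = 223 − 2·116 − 5·176 = -889
Option 1 (K := 71):
  W = 93
  K = 71
  H = 116
  P = -53 + 6·93 − 4·71 − 3·116 = -127
  G = -45 + 5·93 − 4·(-127) = 928
  F = 223 − 2·116 − 5·928 = -4649
Change in F: -4649 − (-889) = -3760

-3760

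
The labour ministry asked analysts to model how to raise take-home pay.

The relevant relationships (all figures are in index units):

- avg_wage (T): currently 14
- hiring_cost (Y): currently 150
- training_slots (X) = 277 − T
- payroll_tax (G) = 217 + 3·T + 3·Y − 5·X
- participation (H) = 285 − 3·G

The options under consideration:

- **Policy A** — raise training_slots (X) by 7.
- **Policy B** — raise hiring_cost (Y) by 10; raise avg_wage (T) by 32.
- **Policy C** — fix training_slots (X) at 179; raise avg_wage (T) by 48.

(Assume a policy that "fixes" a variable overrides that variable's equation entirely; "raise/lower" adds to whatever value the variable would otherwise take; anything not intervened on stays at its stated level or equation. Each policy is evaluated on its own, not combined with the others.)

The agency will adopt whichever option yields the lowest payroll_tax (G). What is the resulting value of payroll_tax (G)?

-641

Policy A (X + 7):
  T = 14
  Y = 150
  X = 277 − 14 (+7 from intervention) = 270
  G = 217 + 3·14 + 3·150 − 5·270 = -641
Policy B (Y + 10, T + 32):
  T = 14 + 32 = 46
  Y = 150 + 10 = 160
  X = 277 − 46 = 231
  G = 217 + 3·46 + 3·160 − 5·231 = -320
Policy C (X := 179, T + 48):
  T = 14 + 48 = 62
  Y = 150
  X = 179
  G = 217 + 3·62 + 3·150 − 5·179 = -42
Comparing — Policy A: G=-641, Policy B: G=-320, Policy C: G=-42. Lowest is -641 (Policy A).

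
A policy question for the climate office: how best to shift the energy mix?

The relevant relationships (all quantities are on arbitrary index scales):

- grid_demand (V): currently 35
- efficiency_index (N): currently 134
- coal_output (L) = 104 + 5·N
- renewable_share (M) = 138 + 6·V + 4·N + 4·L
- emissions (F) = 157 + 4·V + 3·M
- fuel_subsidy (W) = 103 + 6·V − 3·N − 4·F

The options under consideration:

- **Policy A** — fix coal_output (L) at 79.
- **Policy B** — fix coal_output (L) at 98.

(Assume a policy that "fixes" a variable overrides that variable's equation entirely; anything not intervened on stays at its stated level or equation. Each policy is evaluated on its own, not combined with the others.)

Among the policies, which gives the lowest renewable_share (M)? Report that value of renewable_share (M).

Policy A (L := 79):
  V = 35
  N = 134
  L = 79
  M = 138 + 6·35 + 4·134 + 4·79 = 1200
Policy B (L := 98):
  V = 35
  N = 134
  L = 98
  M = 138 + 6·35 + 4·134 + 4·98 = 1276
Comparing — Policy A: M=1200, Policy B: M=1276. Lowest is 1200 (Policy A).

1200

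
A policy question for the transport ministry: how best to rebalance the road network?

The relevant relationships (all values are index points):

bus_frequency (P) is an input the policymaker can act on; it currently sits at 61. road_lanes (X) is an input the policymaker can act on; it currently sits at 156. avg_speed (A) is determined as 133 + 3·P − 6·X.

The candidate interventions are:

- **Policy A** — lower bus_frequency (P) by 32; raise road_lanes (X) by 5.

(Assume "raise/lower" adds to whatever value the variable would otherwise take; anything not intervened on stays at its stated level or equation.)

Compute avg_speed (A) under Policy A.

Policy A (P − 32, X + 5):
  P = 61 − 32 = 29
  X = 156 + 5 = 161
  A = 133 + 3·29 − 6·161 = -746

-746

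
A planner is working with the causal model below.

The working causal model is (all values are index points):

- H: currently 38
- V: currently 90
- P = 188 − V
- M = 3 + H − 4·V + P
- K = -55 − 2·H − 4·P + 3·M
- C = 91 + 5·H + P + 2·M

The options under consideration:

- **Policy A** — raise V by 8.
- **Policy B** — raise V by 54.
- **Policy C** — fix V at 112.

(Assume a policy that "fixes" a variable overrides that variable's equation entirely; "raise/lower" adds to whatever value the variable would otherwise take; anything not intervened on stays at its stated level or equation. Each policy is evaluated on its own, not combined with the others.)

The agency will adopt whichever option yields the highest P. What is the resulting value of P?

90

Policy A (V + 8):
  V = 90 + 8 = 98
  P = 188 − 98 = 90
Policy B (V + 54):
  V = 90 + 54 = 144
  P = 188 − 144 = 44
Policy C (V := 112):
  V = 112
  P = 188 − 112 = 76
Comparing — Policy A: P=90, Policy B: P=44, Policy C: P=76. Highest is 90 (Policy A).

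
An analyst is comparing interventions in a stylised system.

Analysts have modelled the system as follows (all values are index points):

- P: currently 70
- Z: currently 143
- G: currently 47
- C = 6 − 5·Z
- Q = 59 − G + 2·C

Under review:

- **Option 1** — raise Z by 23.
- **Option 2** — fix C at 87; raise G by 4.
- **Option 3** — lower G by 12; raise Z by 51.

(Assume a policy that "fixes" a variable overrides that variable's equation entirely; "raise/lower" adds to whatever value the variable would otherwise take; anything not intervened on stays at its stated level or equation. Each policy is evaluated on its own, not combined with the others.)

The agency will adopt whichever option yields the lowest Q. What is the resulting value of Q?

Option 1 (Z + 23):
  Z = 143 + 23 = 166
  G = 47
  C = 6 − 5·166 = -824
  Q = 59 − 47 + 2·(-824) = -1636
Option 2 (C := 87, G + 4):
  Z = 143
  G = 47 + 4 = 51
  C = 87
  Q = 59 − 51 + 2·87 = 182
Option 3 (G − 12, Z + 51):
  Z = 143 + 51 = 194
  G = 47 − 12 = 35
  C = 6 − 5·194 = -964
  Q = 59 − 35 + 2·(-964) = -1904
Comparing — Option 1: Q=-1636, Option 2: Q=182, Option 3: Q=-1904. Lowest is -1904 (Option 3).

-1904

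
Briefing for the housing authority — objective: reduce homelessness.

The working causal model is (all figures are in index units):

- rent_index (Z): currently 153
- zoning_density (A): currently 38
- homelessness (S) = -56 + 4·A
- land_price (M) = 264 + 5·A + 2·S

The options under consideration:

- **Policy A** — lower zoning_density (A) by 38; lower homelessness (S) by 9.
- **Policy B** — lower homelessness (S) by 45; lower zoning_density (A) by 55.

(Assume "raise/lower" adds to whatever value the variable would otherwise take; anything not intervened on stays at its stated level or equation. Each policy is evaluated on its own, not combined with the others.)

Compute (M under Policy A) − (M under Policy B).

293

Policy A (A − 38, S − 9):
  A = 38 − 38 = 0
  S = -56 + 4·0 (−9 from intervention) = -65
  M = 264 + 5·0 + 2·(-65) = 134
Policy B (S − 45, A − 55):
  A = 38 − 55 = -17
  S = -56 + 4·(-17) (−45 from intervention) = -169
  M = 264 + 5·(-17) + 2·(-169) = -159
M: 134 − (-159) = 293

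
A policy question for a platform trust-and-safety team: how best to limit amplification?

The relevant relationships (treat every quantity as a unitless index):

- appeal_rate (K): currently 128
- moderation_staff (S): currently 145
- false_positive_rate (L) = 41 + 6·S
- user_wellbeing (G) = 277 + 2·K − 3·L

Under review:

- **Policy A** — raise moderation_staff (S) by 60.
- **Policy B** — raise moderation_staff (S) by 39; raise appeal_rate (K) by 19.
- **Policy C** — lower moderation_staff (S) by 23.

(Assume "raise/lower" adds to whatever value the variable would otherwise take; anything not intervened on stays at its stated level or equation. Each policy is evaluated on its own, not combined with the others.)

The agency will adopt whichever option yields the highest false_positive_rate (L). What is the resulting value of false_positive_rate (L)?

Policy A (S + 60):
  S = 145 + 60 = 205
  L = 41 + 6·205 = 1271
Policy B (S + 39, K + 19):
  S = 145 + 39 = 184
  L = 41 + 6·184 = 1145
Policy C (S − 23):
  S = 145 − 23 = 122
  L = 41 + 6·122 = 773
Comparing — Policy A: L=1271, Policy B: L=1145, Policy C: L=773. Highest is 1271 (Policy A).

1271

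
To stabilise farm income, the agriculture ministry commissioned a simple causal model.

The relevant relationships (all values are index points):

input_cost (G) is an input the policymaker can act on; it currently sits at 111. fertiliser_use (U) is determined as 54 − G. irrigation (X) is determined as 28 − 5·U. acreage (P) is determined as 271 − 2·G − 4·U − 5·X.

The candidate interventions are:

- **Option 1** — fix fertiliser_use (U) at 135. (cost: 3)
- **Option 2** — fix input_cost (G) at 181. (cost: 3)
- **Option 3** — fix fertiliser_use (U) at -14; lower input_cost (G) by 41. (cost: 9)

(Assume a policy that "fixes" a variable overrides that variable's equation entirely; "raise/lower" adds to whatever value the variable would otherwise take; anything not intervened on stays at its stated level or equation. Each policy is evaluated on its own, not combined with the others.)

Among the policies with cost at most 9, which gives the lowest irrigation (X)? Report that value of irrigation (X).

-647

Option 1 (U := 135):
  G = 111
  U = 135
  X = 28 − 5·135 = -647
Option 2 (G := 181):
  G = 181
  U = 54 − 181 = -127
  X = 28 − 5·(-127) = 663
Option 3 (U := -14, G − 41):
  G = 111 − 41 = 70
  U = -14
  X = 28 − 5·(-14) = 98
Comparing — Option 1: X=-647, Option 2: X=663, Option 3: X=98. Lowest is -647 (Option 1).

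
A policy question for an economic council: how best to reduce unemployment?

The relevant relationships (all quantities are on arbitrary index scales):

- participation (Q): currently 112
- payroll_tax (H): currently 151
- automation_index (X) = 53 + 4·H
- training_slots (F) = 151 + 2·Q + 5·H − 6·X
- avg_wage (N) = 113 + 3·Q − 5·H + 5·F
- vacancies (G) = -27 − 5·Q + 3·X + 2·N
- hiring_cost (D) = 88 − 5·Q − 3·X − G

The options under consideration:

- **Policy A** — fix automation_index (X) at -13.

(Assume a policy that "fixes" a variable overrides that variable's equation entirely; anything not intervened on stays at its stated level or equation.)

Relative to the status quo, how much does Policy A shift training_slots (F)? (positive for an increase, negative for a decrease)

4020

Baseline:
  Q = 112
  H = 151
  X = 53 + 4·151 = 657
  F = 151 + 2·112 + 5·151 − 6·657 = -2812
Policy A (X := -13):
  Q = 112
  H = 151
  X = -13
  F = 151 + 2·112 + 5·151 − 6·(-13) = 1208
Change in F: 1208 − (-2812) = 4020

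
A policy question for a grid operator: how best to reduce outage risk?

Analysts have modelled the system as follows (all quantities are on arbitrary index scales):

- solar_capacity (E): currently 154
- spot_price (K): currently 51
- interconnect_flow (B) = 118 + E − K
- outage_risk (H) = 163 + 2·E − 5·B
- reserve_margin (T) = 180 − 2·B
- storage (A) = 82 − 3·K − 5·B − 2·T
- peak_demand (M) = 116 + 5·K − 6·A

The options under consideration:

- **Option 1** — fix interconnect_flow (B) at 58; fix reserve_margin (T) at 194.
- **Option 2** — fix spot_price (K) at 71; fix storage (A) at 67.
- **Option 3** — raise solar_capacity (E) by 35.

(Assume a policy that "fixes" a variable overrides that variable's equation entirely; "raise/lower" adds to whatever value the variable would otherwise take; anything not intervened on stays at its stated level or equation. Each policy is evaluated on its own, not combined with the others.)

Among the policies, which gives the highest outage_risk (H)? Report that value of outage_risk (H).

Option 1 (B := 58, T := 194):
  E = 154
  K = 51
  B = 58
  H = 163 + 2·154 − 5·58 = 181
Option 2 (K := 71, A := 67):
  E = 154
  K = 71
  B = 118 + 154 − 71 = 201
  H = 163 + 2·154 − 5·201 = -534
Option 3 (E + 35):
  E = 154 + 35 = 189
  K = 51
  B = 118 + 189 − 51 = 256
  H = 163 + 2·189 − 5·256 = -739
Comparing — Option 1: H=181, Option 2: H=-534, Option 3: H=-739. Highest is 181 (Option 1).

181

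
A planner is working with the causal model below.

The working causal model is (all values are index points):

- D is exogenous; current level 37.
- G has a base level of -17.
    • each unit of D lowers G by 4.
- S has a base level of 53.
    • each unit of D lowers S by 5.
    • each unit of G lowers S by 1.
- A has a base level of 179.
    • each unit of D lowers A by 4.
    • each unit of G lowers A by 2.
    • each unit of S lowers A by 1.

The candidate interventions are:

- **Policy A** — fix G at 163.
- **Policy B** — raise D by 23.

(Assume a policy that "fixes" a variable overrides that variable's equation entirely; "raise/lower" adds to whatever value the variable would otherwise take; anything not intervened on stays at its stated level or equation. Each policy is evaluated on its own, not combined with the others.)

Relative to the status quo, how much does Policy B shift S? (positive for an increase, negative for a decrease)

Baseline:
  D = 37
  G = -17 − 4·37 = -165
  S = 53 − 5·37 − (-165) = 33
Policy B (D + 23):
  D = 37 + 23 = 60
  G = -17 − 4·60 = -257
  S = 53 − 5·60 − (-257) = 10
Change in S: 10 − 33 = -23

-23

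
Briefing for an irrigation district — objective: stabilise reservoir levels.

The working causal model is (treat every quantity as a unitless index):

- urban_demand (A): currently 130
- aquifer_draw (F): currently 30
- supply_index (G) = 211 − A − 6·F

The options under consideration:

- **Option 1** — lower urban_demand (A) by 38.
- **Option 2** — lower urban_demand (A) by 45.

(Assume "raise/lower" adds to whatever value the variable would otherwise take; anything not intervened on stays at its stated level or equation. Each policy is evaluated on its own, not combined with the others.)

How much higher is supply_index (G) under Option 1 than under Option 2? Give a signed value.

-7

Option 1 (A − 38):
  A = 130 − 38 = 92
  F = 30
  G = 211 − 92 − 6·30 = -61
Option 2 (A − 45):
  A = 130 − 45 = 85
  F = 30
  G = 211 − 85 − 6·30 = -54
G: -61 − (-54) = -7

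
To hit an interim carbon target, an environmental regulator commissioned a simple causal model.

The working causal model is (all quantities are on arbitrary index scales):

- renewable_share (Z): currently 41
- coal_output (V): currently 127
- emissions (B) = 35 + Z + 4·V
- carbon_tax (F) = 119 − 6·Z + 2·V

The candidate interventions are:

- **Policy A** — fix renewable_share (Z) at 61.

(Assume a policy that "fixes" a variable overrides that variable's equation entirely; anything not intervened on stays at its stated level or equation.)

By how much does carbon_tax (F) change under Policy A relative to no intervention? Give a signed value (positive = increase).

-120

Baseline:
  Z = 41
  V = 127
  F = 119 − 6·41 + 2·127 = 127
Policy A (Z := 61):
  Z = 61
  V = 127
  F = 119 − 6·61 + 2·127 = 7
Change in F: 7 − 127 = -120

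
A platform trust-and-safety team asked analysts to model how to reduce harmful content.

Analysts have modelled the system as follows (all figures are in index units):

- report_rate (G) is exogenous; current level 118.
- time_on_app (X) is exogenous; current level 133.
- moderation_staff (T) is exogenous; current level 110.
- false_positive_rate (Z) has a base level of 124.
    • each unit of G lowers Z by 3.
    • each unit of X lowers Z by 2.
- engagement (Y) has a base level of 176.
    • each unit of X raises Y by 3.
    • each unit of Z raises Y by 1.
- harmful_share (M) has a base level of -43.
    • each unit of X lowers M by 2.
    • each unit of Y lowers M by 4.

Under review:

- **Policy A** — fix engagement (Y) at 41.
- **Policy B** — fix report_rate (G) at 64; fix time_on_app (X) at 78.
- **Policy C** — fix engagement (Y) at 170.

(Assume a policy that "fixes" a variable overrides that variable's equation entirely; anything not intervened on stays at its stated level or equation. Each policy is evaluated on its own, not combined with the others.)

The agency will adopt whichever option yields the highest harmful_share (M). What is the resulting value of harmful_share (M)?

Policy A (Y := 41):
  G = 118
  X = 133
  Z = 124 − 3·118 − 2·133 = -496
  Y = 41
  M = -43 − 2·133 − 4·41 = -473
Policy B (G := 64, X := 78):
  G = 64
  X = 78
  Z = 124 − 3·64 − 2·78 = -224
  Y = 176 + 3·78 + (-224) = 186
  M = -43 − 2·78 − 4·186 = -943
Policy C (Y := 170):
  G = 118
  X = 133
  Z = 124 − 3·118 − 2·133 = -496
  Y = 170
  M = -43 − 2·133 − 4·170 = -989
Comparing — Policy A: M=-473, Policy B: M=-943, Policy C: M=-989. Highest is -473 (Policy A).

-473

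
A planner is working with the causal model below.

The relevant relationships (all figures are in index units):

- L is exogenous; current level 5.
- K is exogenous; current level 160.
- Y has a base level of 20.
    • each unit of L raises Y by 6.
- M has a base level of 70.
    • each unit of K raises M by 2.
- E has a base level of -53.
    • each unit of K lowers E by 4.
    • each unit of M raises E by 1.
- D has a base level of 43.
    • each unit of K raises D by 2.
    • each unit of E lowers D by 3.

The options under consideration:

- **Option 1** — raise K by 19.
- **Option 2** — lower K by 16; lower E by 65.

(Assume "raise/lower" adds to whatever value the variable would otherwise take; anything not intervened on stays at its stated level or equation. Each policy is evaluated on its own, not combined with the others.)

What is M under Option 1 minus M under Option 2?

70

Option 1 (K + 19):
  K = 160 + 19 = 179
  M = 70 + 2·179 = 428
Option 2 (K − 16, E − 65):
  K = 160 − 16 = 144
  M = 70 + 2·144 = 358
M: 428 − 358 = 70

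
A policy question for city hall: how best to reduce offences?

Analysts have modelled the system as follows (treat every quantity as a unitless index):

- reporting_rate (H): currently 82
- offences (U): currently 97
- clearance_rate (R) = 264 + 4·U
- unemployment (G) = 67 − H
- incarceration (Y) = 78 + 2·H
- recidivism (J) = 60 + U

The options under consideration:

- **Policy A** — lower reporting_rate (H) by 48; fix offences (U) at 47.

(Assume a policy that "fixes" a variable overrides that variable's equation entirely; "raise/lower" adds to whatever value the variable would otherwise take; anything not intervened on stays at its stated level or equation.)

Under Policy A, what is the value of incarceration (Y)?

146

Policy A (H − 48, U := 47):
  H = 82 − 48 = 34
  Y = 78 + 2·34 = 146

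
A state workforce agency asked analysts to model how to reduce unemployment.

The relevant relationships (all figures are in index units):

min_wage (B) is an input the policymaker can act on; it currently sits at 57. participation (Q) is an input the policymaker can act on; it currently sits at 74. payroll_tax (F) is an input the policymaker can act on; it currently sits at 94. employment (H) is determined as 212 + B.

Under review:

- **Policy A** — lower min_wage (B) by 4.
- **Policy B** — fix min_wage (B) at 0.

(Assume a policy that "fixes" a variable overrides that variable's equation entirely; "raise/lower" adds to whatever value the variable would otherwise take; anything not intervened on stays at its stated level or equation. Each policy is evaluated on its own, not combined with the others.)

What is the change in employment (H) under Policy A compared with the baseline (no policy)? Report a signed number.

-4

Baseline:
  B = 57
  H = 212 + 57 = 269
Policy A (B − 4):
  B = 57 − 4 = 53
  H = 212 + 53 = 265
Change in H: 265 − 269 = -4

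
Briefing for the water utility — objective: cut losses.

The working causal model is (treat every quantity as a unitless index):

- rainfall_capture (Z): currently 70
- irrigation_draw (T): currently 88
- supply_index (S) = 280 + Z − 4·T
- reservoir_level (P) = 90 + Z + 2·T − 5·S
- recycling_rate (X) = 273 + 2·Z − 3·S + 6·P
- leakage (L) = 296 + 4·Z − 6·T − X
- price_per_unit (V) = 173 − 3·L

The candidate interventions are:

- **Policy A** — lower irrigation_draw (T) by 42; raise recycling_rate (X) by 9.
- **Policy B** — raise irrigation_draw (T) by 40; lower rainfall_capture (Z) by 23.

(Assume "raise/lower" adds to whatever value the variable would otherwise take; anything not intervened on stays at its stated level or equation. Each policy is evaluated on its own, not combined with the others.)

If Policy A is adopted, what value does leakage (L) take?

3844

Policy A (T − 42, X + 9):
  Z = 70
  T = 88 − 42 = 46
  S = 280 + 70 − 4·46 = 166
  P = 90 + 70 + 2·46 − 5·166 = -578
  X = 273 + 2·70 − 3·166 + 6·(-578) (+9 from intervention) = -3544
  L = 296 + 4·70 − 6·46 − (-3544) = 3844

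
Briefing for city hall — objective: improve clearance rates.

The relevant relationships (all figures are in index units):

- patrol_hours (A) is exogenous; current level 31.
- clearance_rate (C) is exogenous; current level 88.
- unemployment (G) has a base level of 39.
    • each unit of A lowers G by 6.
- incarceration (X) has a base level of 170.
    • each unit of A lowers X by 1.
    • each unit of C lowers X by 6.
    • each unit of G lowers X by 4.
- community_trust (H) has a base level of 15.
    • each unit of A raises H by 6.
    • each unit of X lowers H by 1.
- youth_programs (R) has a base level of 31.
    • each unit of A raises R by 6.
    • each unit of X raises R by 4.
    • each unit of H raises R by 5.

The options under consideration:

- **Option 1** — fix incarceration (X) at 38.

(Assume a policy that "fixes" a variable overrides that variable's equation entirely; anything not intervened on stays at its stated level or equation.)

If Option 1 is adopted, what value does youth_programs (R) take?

Option 1 (X := 38):
  A = 31
  C = 88
  G = 39 − 6·31 = -147
  X = 38
  H = 15 + 6·31 − 38 = 163
  R = 31 + 6·31 + 4·38 + 5·163 = 1184

1184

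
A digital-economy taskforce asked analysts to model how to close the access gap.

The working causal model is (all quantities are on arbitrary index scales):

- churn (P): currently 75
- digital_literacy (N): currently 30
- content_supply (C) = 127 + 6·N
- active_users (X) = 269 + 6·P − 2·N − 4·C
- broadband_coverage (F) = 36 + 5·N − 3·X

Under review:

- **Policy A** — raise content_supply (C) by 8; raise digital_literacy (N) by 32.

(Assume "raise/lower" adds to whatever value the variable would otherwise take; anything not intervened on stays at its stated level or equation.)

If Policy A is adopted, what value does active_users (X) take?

-1433

Policy A (C + 8, N + 32):
  P = 75
  N = 30 + 32 = 62
  C = 127 + 6·62 (+8 from intervention) = 507
  X = 269 + 6·75 − 2·62 − 4·507 = -1433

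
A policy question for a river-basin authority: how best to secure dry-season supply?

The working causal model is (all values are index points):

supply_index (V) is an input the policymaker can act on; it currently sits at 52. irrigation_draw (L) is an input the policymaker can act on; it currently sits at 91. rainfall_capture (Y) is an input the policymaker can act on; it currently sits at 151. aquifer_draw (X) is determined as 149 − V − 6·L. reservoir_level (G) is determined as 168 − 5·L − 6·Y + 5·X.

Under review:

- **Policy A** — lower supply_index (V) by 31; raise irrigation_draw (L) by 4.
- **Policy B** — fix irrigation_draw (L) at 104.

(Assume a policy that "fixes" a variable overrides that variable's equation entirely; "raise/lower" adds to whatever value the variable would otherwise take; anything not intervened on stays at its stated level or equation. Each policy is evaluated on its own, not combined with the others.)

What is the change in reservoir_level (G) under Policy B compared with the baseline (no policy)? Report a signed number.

-455

Baseline:
  V = 52
  L = 91
  Y = 151
  X = 149 − 52 − 6·91 = -449
  G = 168 − 5·91 − 6·151 + 5·(-449) = -3438
Policy B (L := 104):
  V = 52
  L = 104
  Y = 151
  X = 149 − 52 − 6·104 = -527
  G = 168 − 5·104 − 6·151 + 5·(-527) = -3893
Change in G: -3893 − (-3438) = -455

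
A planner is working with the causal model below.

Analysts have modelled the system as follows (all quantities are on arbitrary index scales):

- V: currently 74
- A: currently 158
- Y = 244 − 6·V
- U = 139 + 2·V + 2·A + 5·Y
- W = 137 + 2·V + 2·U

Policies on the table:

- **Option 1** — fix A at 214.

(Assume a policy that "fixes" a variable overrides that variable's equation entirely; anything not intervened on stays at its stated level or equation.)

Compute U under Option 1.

-285

Option 1 (A := 214):
  V = 74
  A = 214
  Y = 244 − 6·74 = -200
  U = 139 + 2·74 + 2·214 + 5·(-200) = -285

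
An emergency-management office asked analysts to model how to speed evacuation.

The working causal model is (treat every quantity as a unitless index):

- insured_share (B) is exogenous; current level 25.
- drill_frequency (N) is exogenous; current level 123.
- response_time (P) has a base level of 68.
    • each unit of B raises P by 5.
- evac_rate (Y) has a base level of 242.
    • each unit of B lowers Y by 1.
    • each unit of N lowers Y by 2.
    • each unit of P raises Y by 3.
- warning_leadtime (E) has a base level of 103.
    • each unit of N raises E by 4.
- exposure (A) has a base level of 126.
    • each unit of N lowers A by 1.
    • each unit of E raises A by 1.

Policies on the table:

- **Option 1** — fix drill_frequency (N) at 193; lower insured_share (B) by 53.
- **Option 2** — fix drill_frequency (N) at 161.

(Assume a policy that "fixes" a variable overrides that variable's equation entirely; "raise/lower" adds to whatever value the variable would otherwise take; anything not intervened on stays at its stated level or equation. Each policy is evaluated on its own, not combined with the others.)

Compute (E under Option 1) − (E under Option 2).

128

Option 1 (N := 193, B − 53):
  N = 193
  E = 103 + 4·193 = 875
Option 2 (N := 161):
  N = 161
  E = 103 + 4·161 = 747
E: 875 − 747 = 128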